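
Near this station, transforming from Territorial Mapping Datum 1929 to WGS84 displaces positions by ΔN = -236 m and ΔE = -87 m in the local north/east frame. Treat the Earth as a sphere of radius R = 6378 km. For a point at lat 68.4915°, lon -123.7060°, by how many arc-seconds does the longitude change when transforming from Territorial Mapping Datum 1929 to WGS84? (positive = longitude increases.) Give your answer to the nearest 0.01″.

At latitude 68.4915°, cos φ = 0.366639.
One radian of longitude at latitude φ spans R cos φ, so Δλ = ΔE / (R cos φ) = -87.0 / (6378000 × 0.366639) = -3.7205e-05 rad = -7.674″.

Δλ = -7.67″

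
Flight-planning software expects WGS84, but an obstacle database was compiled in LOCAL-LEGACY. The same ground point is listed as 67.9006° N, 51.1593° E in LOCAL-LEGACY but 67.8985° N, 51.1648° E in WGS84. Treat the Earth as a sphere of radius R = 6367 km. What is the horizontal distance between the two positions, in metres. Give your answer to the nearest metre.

Δφ = 67.8985° − 67.9006° = -0.0021°; Δλ = 51.1648° − 51.1593° = +0.0055°.
1° along a meridian = πR/180 = 111125 m.
ΔN = Δφ × 111125 = -233.4 m; ΔE = Δλ × 111125 × cos(67.9006°) = +0.0055 × 111125 × 0.376215 = 229.9 m.
Distance = √(ΔE² + ΔN²) = √(229.9² + (-233.4)²) = 327.6 m.

328 m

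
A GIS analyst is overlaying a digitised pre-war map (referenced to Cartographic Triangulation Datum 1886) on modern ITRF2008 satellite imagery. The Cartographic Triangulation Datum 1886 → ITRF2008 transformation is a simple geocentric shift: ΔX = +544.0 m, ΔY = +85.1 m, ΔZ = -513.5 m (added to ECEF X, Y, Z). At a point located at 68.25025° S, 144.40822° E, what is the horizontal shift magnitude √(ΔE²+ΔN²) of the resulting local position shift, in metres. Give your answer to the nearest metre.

At φ = -68.25025°, λ = 144.40822°: sin φ = -0.928811, cos φ = 0.370553, sin λ = 0.582006, cos λ = -0.813184.
ΔE = −sin λ·ΔX + cos λ·ΔY = −(0.582006)·(544.0) + (-0.813184)·(85.1) = -385.81 m.
ΔN = −sin φ cos λ·ΔX − sin φ sin λ·ΔY + cos φ·ΔZ = −(-0.928811)(-0.813184)(544.0) − (-0.928811)(0.582006)(85.1) + (0.370553)(-513.5) = -555.16 m.
Horizontal magnitude = √(ΔE² + ΔN²) = √((-385.81)² + (-555.16)²) = 676.06 m.

676 m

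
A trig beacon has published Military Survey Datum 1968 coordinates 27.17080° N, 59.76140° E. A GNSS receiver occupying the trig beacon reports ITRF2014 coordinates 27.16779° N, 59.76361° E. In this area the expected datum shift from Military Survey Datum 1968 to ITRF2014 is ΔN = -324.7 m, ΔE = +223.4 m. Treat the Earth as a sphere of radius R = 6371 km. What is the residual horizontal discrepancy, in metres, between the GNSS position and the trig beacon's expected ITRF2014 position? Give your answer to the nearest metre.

11 m

Observed coordinate differences: Δφ = -0.00301°, Δλ = +0.00221°.
Converting to metres (1° lat = 111195 m, cos φ = 0.889649): observed ΔN = -334.7 m, observed ΔE = 218.6 m.
Subtracting the expected shift leaves a residual of -334.7 − (-324.7) = -10.0 m north and 218.6 − (223.4) = -4.8 m east.
Residual distance = √((-10.0)² + (-4.8)²) = 11.1 m.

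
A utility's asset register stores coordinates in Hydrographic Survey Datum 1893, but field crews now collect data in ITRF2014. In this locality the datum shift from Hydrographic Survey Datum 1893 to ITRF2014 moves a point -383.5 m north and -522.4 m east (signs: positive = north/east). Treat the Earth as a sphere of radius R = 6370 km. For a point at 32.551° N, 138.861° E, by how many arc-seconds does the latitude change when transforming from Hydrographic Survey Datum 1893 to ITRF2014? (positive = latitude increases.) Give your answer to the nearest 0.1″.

Δφ = -12.4″

On a sphere of radius R, 1 rad of latitude = R, so Δφ = ΔN / R = -383.5 / 6370000 = -6.0204e-05 rad = -12.418″.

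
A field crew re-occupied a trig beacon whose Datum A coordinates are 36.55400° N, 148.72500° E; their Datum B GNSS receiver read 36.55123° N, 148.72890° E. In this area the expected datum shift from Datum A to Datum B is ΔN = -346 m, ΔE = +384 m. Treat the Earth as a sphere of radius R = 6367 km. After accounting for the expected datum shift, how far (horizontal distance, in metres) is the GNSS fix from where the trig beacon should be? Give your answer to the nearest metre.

52 m

Observed coordinate differences: Δφ = -0.00277°, Δλ = +0.00390°.
Converting to metres (1° lat = 111125 m, cos φ = 0.803296): observed ΔN = -307.8 m, observed ΔE = 348.1 m.
Subtracting the expected shift leaves a residual of -307.8 − (-346) = 38.2 m north and 348.1 − (384) = -35.9 m east.
Residual distance = √(38.2² + (-35.9)²) = 52.4 m.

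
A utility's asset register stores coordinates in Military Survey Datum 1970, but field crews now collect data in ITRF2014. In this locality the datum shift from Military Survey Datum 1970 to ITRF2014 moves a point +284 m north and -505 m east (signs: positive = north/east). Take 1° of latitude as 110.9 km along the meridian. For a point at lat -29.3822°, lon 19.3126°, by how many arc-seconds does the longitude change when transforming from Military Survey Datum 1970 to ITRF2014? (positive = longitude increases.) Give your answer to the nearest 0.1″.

Δλ = -18.8″

At latitude -29.3822°, cos φ = 0.871366.
1° of longitude at this latitude = 110.9 × cos φ = 96.63 km, so Δλ = -505.0 / 96634.5 = -0.0052259° = -18.813″.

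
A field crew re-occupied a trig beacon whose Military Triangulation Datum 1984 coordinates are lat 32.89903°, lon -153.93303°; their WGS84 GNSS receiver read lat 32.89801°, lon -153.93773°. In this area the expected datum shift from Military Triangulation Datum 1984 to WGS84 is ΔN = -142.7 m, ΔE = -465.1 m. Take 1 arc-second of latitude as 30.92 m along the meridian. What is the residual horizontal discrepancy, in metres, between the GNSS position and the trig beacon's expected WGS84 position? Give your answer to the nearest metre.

Observed coordinate differences: Δφ = -0.00102°, Δλ = -0.00470°.
Converting to metres (1° lat = 111312 m, cos φ = 0.839629): observed ΔN = -113.5 m, observed ΔE = -439.3 m.
Subtracting the expected shift leaves a residual of -113.5 − (-142.7) = 29.2 m north and -439.3 − (-465.1) = 25.8 m east.
Residual distance = √(29.2² + 25.8²) = 39.0 m.

39 m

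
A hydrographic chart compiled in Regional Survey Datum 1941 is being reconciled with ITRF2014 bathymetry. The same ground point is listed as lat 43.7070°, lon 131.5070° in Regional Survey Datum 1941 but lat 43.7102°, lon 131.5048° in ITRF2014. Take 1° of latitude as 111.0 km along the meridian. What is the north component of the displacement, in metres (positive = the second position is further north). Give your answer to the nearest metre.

Δφ = 43.7102° − 43.7070° = +0.0032°; Δλ = 131.5048° − 131.5070° = -0.0022°.
ΔN = Δφ × 111000 = 355.2 m; ΔE = Δλ × 111000 × cos(43.7070°) = -0.0022 × 111000 × 0.722883 = -176.5 m.

ΔN = 355 m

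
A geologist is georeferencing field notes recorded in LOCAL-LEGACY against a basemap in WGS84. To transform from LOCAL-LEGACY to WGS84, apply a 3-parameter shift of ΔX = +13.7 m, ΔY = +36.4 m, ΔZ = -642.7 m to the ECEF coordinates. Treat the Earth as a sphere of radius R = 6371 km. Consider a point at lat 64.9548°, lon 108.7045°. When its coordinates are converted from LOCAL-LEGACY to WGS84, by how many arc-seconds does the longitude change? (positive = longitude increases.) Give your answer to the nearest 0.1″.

Δλ = -1.9″

sin φ = 0.905974, cos φ = 0.423333, sin λ = 0.947185, cos λ = -0.320687.
East component: ΔE = −sin λ·ΔX + cos λ·ΔY = −(0.947185)(13.7) + (-0.320687)(36.4) = -24.65 m.
1° of latitude spans πR/180 = 111195 m; at latitude φ, 1° of longitude spans that × cos φ = 47072.5 m, so Δλ = -24.65 / 47072.5 × 3600 = -1.885″.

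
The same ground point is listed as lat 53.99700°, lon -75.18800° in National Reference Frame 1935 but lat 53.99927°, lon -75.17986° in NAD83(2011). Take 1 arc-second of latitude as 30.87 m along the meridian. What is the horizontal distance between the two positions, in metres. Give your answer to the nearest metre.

Δφ = 53.99927° − 53.99700° = +0.00227°; Δλ = -75.17986° − -75.18800° = +0.00814°.
1° of latitude = 3600 × 30.87 = 111132 m.
ΔN = Δφ × 111132 = 252.3 m; ΔE = Δλ × 111132 × cos(53.99700°) = +0.00814 × 111132 × 0.587828 = 531.8 m.
Distance = √(ΔE² + ΔN²) = √(531.8² + 252.3²) = 588.6 m.

589 m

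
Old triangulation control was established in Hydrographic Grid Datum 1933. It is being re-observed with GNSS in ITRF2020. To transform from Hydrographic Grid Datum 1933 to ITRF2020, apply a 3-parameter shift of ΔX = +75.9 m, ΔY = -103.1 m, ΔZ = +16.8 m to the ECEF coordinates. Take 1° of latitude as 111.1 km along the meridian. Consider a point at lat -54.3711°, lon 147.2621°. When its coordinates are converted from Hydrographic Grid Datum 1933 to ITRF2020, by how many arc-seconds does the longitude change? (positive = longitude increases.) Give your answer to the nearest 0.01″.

Δλ = 2.54″

sin φ = -0.812807, cos φ = 0.582533, sin λ = 0.540797, cos λ = -0.841153.
East component: ΔE = −sin λ·ΔX + cos λ·ΔY = −(0.540797)(75.9) + (-0.841153)(-103.1) = 45.68 m.
1° of latitude spans 111100 m; at latitude φ, 1° of longitude spans that × cos φ = 64719.4 m, so Δλ = 45.68 / 64719.4 × 3600 = 2.541″.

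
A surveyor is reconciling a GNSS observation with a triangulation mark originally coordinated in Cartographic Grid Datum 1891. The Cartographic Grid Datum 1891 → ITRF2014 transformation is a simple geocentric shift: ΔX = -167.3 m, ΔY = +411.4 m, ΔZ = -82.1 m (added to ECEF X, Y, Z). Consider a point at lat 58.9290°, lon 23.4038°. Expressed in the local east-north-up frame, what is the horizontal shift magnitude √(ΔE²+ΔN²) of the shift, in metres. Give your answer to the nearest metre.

At φ = 58.9290°, λ = 23.4038°: sin φ = 0.856528, cos φ = 0.516100, sin λ = 0.397209, cos λ = 0.917728.
ΔE = −sin λ·ΔX + cos λ·ΔY = −(0.397209)·(-167.3) + (0.917728)·(411.4) = 444.01 m.
ΔN = −sin φ cos λ·ΔX − sin φ sin λ·ΔY + cos φ·ΔZ = −(0.856528)(0.917728)(-167.3) − (0.856528)(0.397209)(411.4) + (0.516100)(-82.1) = -50.83 m.
Horizontal magnitude = √(ΔE² + ΔN²) = √(444.01² + (-50.83)²) = 446.91 m.

447 m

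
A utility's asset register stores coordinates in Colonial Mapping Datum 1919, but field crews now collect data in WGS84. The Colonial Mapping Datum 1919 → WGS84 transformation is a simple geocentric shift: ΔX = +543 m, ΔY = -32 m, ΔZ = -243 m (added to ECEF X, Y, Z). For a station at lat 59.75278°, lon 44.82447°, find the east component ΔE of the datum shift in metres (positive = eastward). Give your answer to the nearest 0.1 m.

The local east axis at (φ, λ) is (−sin λ, cos λ, 0), so ΔE = −sin(44.82447°)·543 + cos(44.82447°)·(-32) = -405.48 m.

ΔE = -405.5 m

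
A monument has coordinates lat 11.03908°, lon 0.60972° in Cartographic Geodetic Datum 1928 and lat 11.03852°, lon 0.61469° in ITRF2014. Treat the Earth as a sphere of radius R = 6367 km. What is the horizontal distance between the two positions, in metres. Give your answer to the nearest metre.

546 m

Δφ = 11.03852° − 11.03908° = -0.00056°; Δλ = 0.61469° − 0.60972° = +0.00497°.
1° along a meridian = πR/180 = 111125 m.
ΔN = Δφ × 111125 = -62.2 m; ΔE = Δλ × 111125 × cos(11.03908°) = +0.00497 × 111125 × 0.981497 = 542.1 m.
Distance = √(ΔE² + ΔN²) = √(542.1² + (-62.2)²) = 545.6 m.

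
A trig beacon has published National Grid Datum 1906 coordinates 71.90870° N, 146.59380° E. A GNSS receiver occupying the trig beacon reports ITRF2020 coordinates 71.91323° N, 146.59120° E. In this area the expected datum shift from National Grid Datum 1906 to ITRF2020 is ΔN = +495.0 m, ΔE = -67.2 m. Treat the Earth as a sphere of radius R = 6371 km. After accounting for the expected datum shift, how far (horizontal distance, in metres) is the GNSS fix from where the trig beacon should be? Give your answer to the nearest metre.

24 m

Observed coordinate differences: Δφ = +0.00453°, Δλ = -0.00260°.
Converting to metres (1° lat = 111195 m, cos φ = 0.310532): observed ΔN = 503.7 m, observed ΔE = -89.8 m.
Subtracting the expected shift leaves a residual of 503.7 − (495.0) = 8.7 m north and -89.8 − (-67.2) = -22.6 m east.
Residual distance = √(8.7² + (-22.6)²) = 24.2 m.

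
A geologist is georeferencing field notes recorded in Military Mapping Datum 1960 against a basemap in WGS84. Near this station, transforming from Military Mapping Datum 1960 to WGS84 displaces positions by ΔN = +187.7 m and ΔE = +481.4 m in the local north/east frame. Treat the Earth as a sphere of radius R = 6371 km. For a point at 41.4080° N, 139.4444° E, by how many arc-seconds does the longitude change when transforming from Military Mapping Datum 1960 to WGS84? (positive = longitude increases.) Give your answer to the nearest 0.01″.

Δλ = 20.78″

At latitude 41.4080°, cos φ = 0.750019.
One radian of longitude at latitude φ spans R cos φ, so Δλ = ΔE / (R cos φ) = 481.4 / (6371000 × 0.750019) = 1.0075e-04 rad = 20.780″.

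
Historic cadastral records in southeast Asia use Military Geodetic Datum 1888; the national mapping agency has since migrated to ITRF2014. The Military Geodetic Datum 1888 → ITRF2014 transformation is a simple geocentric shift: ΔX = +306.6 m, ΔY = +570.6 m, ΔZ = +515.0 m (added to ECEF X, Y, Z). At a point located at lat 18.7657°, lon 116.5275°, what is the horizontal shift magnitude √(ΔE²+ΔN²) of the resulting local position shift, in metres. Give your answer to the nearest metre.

644 m

The local east axis at (φ, λ) is (−sin λ, cos λ, 0), so ΔE = −sin(116.5275°)·306.6 + cos(116.5275°)·570.6 = -529.17 m.
The local north axis is (−sin φ cos λ, −sin φ sin λ, cos φ), giving ΔN = 44.052 − 164.236 + 487.624 = 367.44 m.
Horizontal magnitude = √(ΔE² + ΔN²) = √((-529.17)² + 367.44²) = 644.23 m.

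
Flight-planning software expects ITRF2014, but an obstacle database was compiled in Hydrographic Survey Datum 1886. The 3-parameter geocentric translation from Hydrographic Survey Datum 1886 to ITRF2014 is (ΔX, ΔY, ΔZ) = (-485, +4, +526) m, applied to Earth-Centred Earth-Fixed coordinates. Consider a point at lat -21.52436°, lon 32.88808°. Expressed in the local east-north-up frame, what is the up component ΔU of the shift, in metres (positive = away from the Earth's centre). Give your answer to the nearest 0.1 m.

The local up (radial) axis is (cos φ cos λ, cos φ sin λ, sin φ), giving ΔU = -378.868 + 2.021 − 192.988 = -569.84 m.

ΔU = -569.8 m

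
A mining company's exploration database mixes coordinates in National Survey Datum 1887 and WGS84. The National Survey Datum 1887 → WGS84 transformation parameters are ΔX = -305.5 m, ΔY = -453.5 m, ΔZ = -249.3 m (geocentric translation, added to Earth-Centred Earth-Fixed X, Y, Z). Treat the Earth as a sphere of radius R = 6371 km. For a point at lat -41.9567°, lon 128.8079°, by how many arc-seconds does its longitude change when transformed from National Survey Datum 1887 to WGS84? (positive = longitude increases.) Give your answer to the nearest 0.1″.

sin φ = -0.668569, cos φ = 0.743650, sin λ = 0.779252, cos λ = -0.626711.
East component: ΔE = −sin λ·ΔX + cos λ·ΔY = −(0.779252)(-305.5) + (-0.626711)(-453.5) = 522.27 m.
1° of latitude spans πR/180 = 111195 m; at latitude φ, 1° of longitude spans that × cos φ = 82690.1 m, so Δλ = 522.27 / 82690.1 × 3600 = 22.738″.

Δλ = 22.7″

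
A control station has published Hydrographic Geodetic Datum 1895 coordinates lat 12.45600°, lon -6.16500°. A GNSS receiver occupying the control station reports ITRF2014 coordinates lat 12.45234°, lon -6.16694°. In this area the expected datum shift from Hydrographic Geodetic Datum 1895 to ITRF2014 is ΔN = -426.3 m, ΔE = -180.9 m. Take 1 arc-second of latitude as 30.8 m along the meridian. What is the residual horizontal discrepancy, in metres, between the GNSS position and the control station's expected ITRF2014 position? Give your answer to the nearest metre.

36 m

Observed coordinate differences: Δφ = -0.00366°, Δλ = -0.00194°.
Converting to metres (1° lat = 110880 m, cos φ = 0.976462): observed ΔN = -405.8 m, observed ΔE = -210.0 m.
Subtracting the expected shift leaves a residual of -405.8 − (-426.3) = 20.5 m north and -210.0 − (-180.9) = -29.1 m east.
Residual distance = √(20.5² + (-29.1)²) = 35.6 m.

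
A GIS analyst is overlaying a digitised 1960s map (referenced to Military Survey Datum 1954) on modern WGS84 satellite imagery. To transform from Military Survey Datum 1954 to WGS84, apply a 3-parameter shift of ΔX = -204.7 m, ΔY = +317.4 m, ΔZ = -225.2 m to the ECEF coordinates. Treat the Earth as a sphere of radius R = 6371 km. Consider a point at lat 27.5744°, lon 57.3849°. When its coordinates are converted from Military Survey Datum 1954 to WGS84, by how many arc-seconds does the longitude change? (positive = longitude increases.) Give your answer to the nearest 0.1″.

Δλ = 12.5″

sin φ = 0.462900, cos φ = 0.886410, sin λ = 0.842310, cos λ = 0.538993.
East component: ΔE = −sin λ·ΔX + cos λ·ΔY = −(0.842310)(-204.7) + (0.538993)(317.4) = 343.50 m.
1° of latitude spans πR/180 = 111195 m; at latitude φ, 1° of longitude spans that × cos φ = 98564.3 m, so Δλ = 343.50 / 98564.3 × 3600 = 12.546″.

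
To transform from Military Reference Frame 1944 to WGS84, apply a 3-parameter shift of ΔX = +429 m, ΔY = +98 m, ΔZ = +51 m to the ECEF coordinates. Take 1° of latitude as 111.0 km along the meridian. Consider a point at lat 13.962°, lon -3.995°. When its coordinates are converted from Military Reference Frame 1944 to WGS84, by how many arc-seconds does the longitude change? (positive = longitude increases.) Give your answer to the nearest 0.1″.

sin φ = 0.241278, cos φ = 0.970456, sin λ = -0.069669, cos λ = 0.997570.
East component: ΔE = −sin λ·ΔX + cos λ·ΔY = −(-0.069669)(429) + (0.997570)(98) = 127.65 m.
1° of latitude spans 111000 m; at latitude φ, 1° of longitude spans that × cos φ = 107720.6 m, so Δλ = 127.65 / 107720.6 × 3600 = 4.266″.

Δλ = 4.3″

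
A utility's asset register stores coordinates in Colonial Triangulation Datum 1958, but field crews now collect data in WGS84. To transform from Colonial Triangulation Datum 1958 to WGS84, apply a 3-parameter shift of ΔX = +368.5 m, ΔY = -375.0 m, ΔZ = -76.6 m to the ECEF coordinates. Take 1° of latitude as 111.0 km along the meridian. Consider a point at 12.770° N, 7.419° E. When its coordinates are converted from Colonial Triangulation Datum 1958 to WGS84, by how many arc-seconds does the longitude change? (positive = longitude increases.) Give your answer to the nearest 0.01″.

sin φ = 0.221038, cos φ = 0.975265, sin λ = 0.129124, cos λ = 0.991628.
East component: ΔE = −sin λ·ΔX + cos λ·ΔY = −(0.129124)(368.5) + (0.991628)(-375.0) = -419.44 m.
1° of latitude spans 111000 m; at latitude φ, 1° of longitude spans that × cos φ = 108254.4 m, so Δλ = -419.44 / 108254.4 × 3600 = -13.949″.

Δλ = -13.95″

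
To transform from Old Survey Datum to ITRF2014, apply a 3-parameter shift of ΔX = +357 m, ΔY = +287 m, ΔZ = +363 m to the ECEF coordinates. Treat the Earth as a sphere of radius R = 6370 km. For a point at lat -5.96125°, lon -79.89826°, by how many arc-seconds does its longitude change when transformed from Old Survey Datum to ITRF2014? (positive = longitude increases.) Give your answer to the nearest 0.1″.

sin φ = -0.103856, cos φ = 0.994592, sin λ = -0.984498, cos λ = 0.175397.
East component: ΔE = −sin λ·ΔX + cos λ·ΔY = −(-0.984498)(357) + (0.175397)(287) = 401.80 m.
1° of latitude spans πR/180 = 111177 m; at latitude φ, 1° of longitude spans that × cos φ = 110576.3 m, so Δλ = 401.80 / 110576.3 × 3600 = 13.081″.

Δλ = 13.1″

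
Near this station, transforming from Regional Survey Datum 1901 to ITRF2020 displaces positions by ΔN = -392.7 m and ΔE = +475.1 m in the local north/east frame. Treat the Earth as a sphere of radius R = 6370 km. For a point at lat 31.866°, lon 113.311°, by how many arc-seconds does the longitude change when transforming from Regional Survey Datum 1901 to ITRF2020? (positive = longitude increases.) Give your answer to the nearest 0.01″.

Δλ = 18.11″

At latitude 31.866°, cos φ = 0.849285.
One radian of longitude at latitude φ spans R cos φ, so Δλ = ΔE / (R cos φ) = 475.1 / (6370000 × 0.849285) = 8.7820e-05 rad = 18.114″.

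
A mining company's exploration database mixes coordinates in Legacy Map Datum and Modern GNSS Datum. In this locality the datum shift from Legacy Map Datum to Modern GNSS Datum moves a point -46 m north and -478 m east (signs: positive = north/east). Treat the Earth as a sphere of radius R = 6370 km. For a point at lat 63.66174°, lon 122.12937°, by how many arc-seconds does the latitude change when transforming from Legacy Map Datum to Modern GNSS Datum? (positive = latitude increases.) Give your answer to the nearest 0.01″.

On a sphere of radius R, 1 rad of latitude = R, so Δφ = ΔN / R = -46.0 / 6370000 = -7.2214e-06 rad = -1.490″.

Δφ = -1.49″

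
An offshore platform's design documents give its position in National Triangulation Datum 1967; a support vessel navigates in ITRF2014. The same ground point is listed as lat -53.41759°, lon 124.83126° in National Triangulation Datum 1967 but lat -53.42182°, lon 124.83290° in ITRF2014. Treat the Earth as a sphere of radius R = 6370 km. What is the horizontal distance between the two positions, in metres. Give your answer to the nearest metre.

Δφ = -53.42182° − -53.41759° = -0.00423°; Δλ = 124.83290° − 124.83126° = +0.00164°.
1° along a meridian = πR/180 = 111177 m.
ΔN = Δφ × 111177 = -470.3 m; ΔE = Δλ × 111177 × cos(-53.41759°) = +0.00164 × 111177 × 0.595978 = 108.7 m.
Distance = √(ΔE² + ΔN²) = √(108.7² + (-470.3)²) = 482.7 m.

483 m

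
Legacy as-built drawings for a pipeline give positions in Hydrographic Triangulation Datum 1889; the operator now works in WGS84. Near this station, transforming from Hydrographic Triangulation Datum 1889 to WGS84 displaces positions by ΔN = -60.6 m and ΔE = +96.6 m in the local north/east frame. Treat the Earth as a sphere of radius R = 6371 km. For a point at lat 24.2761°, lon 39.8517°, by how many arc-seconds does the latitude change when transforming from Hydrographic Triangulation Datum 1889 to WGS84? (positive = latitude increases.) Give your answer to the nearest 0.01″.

On a sphere of radius R, 1 rad of latitude = R, so Δφ = ΔN / R = -60.6 / 6371000 = -9.5119e-06 rad = -1.962″.

Δφ = -1.96″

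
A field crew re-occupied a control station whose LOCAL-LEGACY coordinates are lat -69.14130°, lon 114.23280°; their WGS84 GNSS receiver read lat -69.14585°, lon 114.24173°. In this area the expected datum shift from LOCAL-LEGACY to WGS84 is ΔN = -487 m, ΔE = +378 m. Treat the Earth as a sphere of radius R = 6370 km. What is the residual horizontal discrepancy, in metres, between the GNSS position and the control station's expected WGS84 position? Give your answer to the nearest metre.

Observed coordinate differences: Δφ = -0.00455°, Δλ = +0.00893°.
Converting to metres (1° lat = 111177 m, cos φ = 0.356065): observed ΔN = -505.9 m, observed ΔE = 353.5 m.
Subtracting the expected shift leaves a residual of -505.9 − (-487) = -18.9 m north and 353.5 − (378) = -24.5 m east.
Residual distance = √((-18.9)² + (-24.5)²) = 30.9 m.

31 m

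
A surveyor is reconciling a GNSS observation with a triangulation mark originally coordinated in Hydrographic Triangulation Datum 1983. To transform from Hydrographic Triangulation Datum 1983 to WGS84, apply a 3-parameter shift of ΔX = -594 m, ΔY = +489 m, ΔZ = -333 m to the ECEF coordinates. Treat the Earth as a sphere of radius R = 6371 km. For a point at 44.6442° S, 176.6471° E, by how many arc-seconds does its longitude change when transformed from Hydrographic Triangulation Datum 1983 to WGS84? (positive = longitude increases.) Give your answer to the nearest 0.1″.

sin φ = -0.702702, cos φ = 0.711484, sin λ = 0.058486, cos λ = -0.998288.
East component: ΔE = −sin λ·ΔX + cos λ·ΔY = −(0.058486)(-594) + (-0.998288)(489) = -453.42 m.
1° of latitude spans πR/180 = 111195 m; at latitude φ, 1° of longitude spans that × cos φ = 79113.4 m, so Δλ = -453.42 / 79113.4 × 3600 = -20.633″.

Δλ = -20.6″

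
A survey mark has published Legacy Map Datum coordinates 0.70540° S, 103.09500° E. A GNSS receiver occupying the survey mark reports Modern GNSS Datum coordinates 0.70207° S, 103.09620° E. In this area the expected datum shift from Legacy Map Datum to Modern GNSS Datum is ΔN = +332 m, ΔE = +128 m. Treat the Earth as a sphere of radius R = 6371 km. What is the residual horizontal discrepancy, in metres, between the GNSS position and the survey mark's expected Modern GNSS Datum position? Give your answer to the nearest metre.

39 m

Observed coordinate differences: Δφ = +0.00333°, Δλ = +0.00120°.
Converting to metres (1° lat = 111195 m, cos φ = 0.999924): observed ΔN = 370.3 m, observed ΔE = 133.4 m.
Subtracting the expected shift leaves a residual of 370.3 − (332) = 38.3 m north and 133.4 − (128) = 5.4 m east.
Residual distance = √(38.3² + 5.4²) = 38.7 m.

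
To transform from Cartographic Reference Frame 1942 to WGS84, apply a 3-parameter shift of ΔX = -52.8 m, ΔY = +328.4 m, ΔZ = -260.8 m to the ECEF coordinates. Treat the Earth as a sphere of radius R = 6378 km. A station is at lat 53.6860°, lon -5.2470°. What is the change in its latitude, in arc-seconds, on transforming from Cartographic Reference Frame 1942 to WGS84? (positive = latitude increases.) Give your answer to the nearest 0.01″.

sin φ = 0.805784, cos φ = 0.592210, sin λ = -0.091449, cos λ = 0.995810.
North component: ΔN = −sin φ cos λ·ΔX − sin φ sin λ·ΔY + cos φ·ΔZ = −(0.805784)(0.995810)(-52.8) − (0.805784)(-0.091449)(328.4) + (0.592210)(-260.8) = -87.88 m.
1° of latitude spans πR/180 = 111317 m, so Δφ = -87.88 / 111317 × 3600 = -2.842″.

Δφ = -2.84″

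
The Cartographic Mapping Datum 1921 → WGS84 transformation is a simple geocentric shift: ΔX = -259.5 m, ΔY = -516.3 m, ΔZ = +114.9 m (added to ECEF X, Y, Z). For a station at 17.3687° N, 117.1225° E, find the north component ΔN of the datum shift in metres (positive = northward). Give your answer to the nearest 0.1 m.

ΔN = 211.5 m

At φ = 17.3687°, λ = 117.1225°: sin φ = 0.298519, cos φ = 0.954404, sin λ = 0.890034, cos λ = -0.455894.
ΔN = −sin φ cos λ·ΔX − sin φ sin λ·ΔY + cos φ·ΔZ = −(0.298519)(-0.455894)(-259.5) − (0.298519)(0.890034)(-516.3) + (0.954404)(114.9) = 211.52 m.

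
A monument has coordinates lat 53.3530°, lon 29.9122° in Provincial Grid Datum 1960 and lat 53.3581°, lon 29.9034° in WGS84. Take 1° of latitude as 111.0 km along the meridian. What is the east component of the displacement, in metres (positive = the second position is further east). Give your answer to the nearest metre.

Δφ = 53.3581° − 53.3530° = +0.0051°; Δλ = 29.9034° − 29.9122° = -0.0088°.
ΔN = Δφ × 111000 = 566.1 m; ΔE = Δλ × 111000 × cos(53.3530°) = -0.0088 × 111000 × 0.596883 = -583.0 m.

ΔE = -583 m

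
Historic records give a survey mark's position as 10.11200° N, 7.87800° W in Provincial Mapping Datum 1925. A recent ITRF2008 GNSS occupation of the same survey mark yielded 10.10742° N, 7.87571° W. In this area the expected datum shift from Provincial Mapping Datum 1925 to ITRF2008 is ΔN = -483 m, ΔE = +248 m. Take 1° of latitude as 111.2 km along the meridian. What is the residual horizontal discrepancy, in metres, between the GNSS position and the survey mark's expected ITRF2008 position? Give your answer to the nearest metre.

26 m

Observed coordinate differences: Δφ = -0.00458°, Δλ = +0.00229°.
Converting to metres (1° lat = 111200 m, cos φ = 0.984466): observed ΔN = -509.3 m, observed ΔE = 250.7 m.
Subtracting the expected shift leaves a residual of -509.3 − (-483) = -26.3 m north and 250.7 − (248) = 2.7 m east.
Residual distance = √((-26.3)² + 2.7²) = 26.4 m.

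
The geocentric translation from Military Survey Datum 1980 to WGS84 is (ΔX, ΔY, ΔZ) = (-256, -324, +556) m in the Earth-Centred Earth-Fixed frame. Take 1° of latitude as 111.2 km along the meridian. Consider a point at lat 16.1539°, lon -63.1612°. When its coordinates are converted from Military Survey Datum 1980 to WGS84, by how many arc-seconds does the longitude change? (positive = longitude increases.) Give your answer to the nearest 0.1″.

Δλ = -12.6″

sin φ = 0.278218, cos φ = 0.960518, sin λ = -0.892280, cos λ = 0.451482.
East component: ΔE = −sin λ·ΔX + cos λ·ΔY = −(-0.892280)(-256) + (0.451482)(-324) = -374.70 m.
1° of latitude spans 111200 m; at latitude φ, 1° of longitude spans that × cos φ = 106809.6 m, so Δλ = -374.70 / 106809.6 × 3600 = -12.629″.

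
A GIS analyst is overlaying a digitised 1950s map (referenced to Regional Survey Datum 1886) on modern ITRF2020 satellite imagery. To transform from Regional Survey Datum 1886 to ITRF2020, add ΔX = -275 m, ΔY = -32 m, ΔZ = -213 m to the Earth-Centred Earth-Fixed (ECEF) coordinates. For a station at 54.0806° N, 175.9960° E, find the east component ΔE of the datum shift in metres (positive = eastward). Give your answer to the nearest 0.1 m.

At φ = 54.0806°, λ = 175.9960°: sin φ = 0.809843, cos φ = 0.586647, sin λ = 0.069826, cos λ = -0.997559.
ΔE = −sin λ·ΔX + cos λ·ΔY = −(0.069826)·(-275) + (-0.997559)·(-32) = 51.12 m.

ΔE = 51.1 m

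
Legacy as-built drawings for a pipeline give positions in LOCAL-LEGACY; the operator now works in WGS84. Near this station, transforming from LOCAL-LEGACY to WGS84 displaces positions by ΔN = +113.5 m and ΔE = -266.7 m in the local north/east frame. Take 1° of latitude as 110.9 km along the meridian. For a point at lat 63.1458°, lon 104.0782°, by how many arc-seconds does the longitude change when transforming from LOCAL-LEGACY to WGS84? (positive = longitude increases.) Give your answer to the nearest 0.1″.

At latitude 63.1458°, cos φ = 0.451722.
1° of longitude at this latitude = 110.9 × cos φ = 50.10 km, so Δλ = -266.7 / 50095.9 = -0.0053238° = -19.166″.

Δλ = -19.2″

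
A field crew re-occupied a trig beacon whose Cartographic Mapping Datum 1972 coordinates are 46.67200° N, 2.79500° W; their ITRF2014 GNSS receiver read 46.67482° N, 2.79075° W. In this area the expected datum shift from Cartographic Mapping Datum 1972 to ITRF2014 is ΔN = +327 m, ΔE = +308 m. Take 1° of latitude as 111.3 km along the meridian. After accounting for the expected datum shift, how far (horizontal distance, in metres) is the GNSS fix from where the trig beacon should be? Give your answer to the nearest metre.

21 m

Observed coordinate differences: Δφ = +0.00282°, Δλ = +0.00425°.
Converting to metres (1° lat = 111300 m, cos φ = 0.686174): observed ΔN = 313.9 m, observed ΔE = 324.6 m.
Subtracting the expected shift leaves a residual of 313.9 − (327) = -13.1 m north and 324.6 − (308) = 16.6 m east.
Residual distance = √((-13.1)² + 16.6²) = 21.1 m.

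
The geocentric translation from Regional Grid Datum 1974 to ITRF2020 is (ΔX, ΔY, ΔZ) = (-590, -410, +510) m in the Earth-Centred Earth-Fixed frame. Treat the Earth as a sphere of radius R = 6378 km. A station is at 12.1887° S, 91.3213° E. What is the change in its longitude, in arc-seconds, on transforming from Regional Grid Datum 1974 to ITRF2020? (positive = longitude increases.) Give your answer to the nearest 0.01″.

Δλ = 19.83″

sin φ = -0.211132, cos φ = 0.977458, sin λ = 0.999734, cos λ = -0.023059.
East component: ΔE = −sin λ·ΔX + cos λ·ΔY = −(0.999734)(-590) + (-0.023059)(-410) = 599.30 m.
1° of latitude spans πR/180 = 111317 m; at latitude φ, 1° of longitude spans that × cos φ = 108807.7 m, so Δλ = 599.30 / 108807.7 × 3600 = 19.828″.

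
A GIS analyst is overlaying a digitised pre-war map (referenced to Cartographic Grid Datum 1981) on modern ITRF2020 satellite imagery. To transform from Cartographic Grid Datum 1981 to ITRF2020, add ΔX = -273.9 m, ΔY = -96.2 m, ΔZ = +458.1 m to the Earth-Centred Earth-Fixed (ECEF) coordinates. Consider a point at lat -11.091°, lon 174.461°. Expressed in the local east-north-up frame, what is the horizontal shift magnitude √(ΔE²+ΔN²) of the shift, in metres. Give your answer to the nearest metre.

The local east axis at (φ, λ) is (−sin λ, cos λ, 0), so ΔE = −sin(174.461°)·(-273.9) + cos(174.461°)·(-96.2) = 122.19 m.
The local north axis is (−sin φ cos λ, −sin φ sin λ, cos φ), giving ΔN = 52.444 − 1.786 + 449.544 = 500.20 m.
Horizontal magnitude = √(ΔE² + ΔN²) = √(122.19² + 500.20²) = 514.91 m.

515 m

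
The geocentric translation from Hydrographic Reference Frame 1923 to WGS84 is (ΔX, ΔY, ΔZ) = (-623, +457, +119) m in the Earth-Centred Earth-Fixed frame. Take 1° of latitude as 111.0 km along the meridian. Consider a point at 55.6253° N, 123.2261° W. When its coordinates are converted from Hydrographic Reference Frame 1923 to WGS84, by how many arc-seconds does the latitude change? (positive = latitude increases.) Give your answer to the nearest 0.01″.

sin φ = 0.825363, cos φ = 0.564603, sin λ = -0.836515, cos λ = -0.547944.
North component: ΔN = −sin φ cos λ·ΔX − sin φ sin λ·ΔY + cos φ·ΔZ = −(0.825363)(-0.547944)(-623) − (0.825363)(-0.836515)(457) + (0.564603)(119) = 100.96 m.
1° of latitude spans 111000 m, so Δφ = 100.96 / 111000 × 3600 = 3.274″.

Δφ = 3.27″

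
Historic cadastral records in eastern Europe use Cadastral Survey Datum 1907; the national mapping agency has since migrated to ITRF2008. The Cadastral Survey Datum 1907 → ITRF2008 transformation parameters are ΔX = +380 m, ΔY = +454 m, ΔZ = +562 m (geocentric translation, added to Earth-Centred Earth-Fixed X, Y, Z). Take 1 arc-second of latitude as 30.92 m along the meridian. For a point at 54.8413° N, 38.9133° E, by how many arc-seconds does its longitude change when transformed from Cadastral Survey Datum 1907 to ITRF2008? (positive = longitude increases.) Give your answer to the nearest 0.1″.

sin φ = 0.817560, cos φ = 0.575843, sin λ = 0.628144, cos λ = 0.778097.
East component: ΔE = −sin λ·ΔX + cos λ·ΔY = −(0.628144)(380) + (0.778097)(454) = 114.56 m.
1° of latitude spans 3600 × 30.92 = 111312 m; at latitude φ, 1° of longitude spans that × cos φ = 64098.3 m, so Δλ = 114.56 / 64098.3 × 3600 = 6.434″.

Δλ = 6.4″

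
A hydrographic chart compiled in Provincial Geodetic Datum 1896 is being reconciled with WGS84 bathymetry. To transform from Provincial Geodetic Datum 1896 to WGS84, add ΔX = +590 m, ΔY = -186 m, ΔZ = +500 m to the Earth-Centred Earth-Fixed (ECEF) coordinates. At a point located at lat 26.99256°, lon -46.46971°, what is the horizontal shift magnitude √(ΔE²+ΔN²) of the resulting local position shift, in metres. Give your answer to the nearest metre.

The local east axis at (φ, λ) is (−sin λ, cos λ, 0), so ΔE = −sin(-46.46971°)·590 + cos(-46.46971°)·(-186) = 299.65 m.
The local north axis is (−sin φ cos λ, −sin φ sin λ, cos φ), giving ΔN = -184.434 − 61.206 + 445.533 = 199.89 m.
Horizontal magnitude = √(ΔE² + ΔN²) = √(299.65² + 199.89²) = 360.20 m.

360 m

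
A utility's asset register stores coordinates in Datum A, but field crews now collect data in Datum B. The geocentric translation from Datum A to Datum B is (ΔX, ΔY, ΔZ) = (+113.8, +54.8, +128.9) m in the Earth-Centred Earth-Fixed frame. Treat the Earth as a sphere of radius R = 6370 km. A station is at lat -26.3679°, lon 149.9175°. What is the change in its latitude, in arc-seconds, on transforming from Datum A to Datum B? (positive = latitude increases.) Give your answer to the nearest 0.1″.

sin φ = -0.444133, cos φ = 0.895961, sin λ = 0.501246, cos λ = -0.865305.
North component: ΔN = −sin φ cos λ·ΔX − sin φ sin λ·ΔY + cos φ·ΔZ = −(-0.444133)(-0.865305)(113.8) − (-0.444133)(0.501246)(54.8) + (0.895961)(128.9) = 83.95 m.
1° of latitude spans πR/180 = 111177 m, so Δφ = 83.95 / 111177 × 3600 = 2.718″.

Δφ = 2.7″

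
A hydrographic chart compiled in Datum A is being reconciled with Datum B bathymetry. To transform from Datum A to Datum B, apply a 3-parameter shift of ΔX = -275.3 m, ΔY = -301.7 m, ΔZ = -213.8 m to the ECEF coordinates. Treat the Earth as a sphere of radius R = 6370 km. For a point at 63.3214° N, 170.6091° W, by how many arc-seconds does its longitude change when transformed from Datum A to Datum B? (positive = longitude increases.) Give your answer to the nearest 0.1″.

Δλ = 18.2″

sin φ = 0.893539, cos φ = 0.448985, sin λ = -0.163169, cos λ = -0.986598.
East component: ΔE = −sin λ·ΔX + cos λ·ΔY = −(-0.163169)(-275.3) + (-0.986598)(-301.7) = 252.74 m.
1° of latitude spans πR/180 = 111177 m; at latitude φ, 1° of longitude spans that × cos φ = 49917.1 m, so Δλ = 252.74 / 49917.1 × 3600 = 18.227″.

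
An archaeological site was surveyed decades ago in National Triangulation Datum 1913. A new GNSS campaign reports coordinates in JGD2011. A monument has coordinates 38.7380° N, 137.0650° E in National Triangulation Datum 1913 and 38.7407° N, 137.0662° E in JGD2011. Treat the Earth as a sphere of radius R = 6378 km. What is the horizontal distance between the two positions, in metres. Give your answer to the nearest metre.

318 m

Δφ = 38.7407° − 38.7380° = +0.0027°; Δλ = 137.0662° − 137.0650° = +0.0012°.
1° along a meridian = πR/180 = 111317 m.
ΔN = Δφ × 111317 = 300.6 m; ΔE = Δλ × 111317 × cos(38.7380°) = +0.0012 × 111317 × 0.780016 = 104.2 m.
Distance = √(ΔE² + ΔN²) = √(104.2² + 300.6²) = 318.1 m.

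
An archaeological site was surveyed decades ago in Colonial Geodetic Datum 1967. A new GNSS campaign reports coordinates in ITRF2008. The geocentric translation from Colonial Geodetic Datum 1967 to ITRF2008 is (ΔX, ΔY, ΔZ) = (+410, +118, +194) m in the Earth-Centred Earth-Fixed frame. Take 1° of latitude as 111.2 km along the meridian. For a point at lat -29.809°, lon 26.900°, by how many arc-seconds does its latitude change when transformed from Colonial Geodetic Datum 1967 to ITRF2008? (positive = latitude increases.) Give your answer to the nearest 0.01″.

sin φ = -0.497110, cos φ = 0.867687, sin λ = 0.452435, cos λ = 0.891798.
North component: ΔN = −sin φ cos λ·ΔX − sin φ sin λ·ΔY + cos φ·ΔZ = −(-0.497110)(0.891798)(410) − (-0.497110)(0.452435)(118) + (0.867687)(194) = 376.63 m.
1° of latitude spans 111200 m, so Δφ = 376.63 / 111200 × 3600 = 12.193″.

Δφ = 12.19″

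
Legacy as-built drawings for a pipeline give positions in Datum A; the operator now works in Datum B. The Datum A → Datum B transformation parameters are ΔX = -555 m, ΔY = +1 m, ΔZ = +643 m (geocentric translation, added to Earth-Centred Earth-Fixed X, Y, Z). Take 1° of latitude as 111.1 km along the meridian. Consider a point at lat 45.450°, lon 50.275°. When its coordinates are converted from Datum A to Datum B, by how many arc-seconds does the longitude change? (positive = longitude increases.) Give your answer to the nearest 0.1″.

Δλ = 19.7″

sin φ = 0.712639, cos φ = 0.701531, sin λ = 0.769121, cos λ = 0.639103.
East component: ΔE = −sin λ·ΔX + cos λ·ΔY = −(0.769121)(-555) + (0.639103)(1) = 427.50 m.
1° of latitude spans 111100 m; at latitude φ, 1° of longitude spans that × cos φ = 77940.1 m, so Δλ = 427.50 / 77940.1 × 3600 = 19.746″.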